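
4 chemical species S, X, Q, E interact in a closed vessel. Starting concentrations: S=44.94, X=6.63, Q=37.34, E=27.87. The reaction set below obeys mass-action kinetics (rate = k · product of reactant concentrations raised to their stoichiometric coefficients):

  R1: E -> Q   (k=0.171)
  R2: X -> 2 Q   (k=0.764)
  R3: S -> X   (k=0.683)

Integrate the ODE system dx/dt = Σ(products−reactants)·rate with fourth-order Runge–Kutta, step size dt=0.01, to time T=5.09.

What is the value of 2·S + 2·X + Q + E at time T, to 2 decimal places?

Value at T = 168.35

Check how each reaction changes W = 2·S + 2·X + Q + E (weight of products minus weight of reactants):
R1: E -> Q: (1·1) − (1·1) = 1 − 1 = 0
R2: X -> 2 Q: (1·2) − (2·1) = 2 − 2 = 0
R3: S -> X: (2·1) − (2·1) = 2 − 2 = 0
Every reaction leaves W unchanged, so W is conserved and no simulation is needed: W(T) = W(0) = 2·44.94 + 2·6.63 + 37.34 + 27.87 = 168.35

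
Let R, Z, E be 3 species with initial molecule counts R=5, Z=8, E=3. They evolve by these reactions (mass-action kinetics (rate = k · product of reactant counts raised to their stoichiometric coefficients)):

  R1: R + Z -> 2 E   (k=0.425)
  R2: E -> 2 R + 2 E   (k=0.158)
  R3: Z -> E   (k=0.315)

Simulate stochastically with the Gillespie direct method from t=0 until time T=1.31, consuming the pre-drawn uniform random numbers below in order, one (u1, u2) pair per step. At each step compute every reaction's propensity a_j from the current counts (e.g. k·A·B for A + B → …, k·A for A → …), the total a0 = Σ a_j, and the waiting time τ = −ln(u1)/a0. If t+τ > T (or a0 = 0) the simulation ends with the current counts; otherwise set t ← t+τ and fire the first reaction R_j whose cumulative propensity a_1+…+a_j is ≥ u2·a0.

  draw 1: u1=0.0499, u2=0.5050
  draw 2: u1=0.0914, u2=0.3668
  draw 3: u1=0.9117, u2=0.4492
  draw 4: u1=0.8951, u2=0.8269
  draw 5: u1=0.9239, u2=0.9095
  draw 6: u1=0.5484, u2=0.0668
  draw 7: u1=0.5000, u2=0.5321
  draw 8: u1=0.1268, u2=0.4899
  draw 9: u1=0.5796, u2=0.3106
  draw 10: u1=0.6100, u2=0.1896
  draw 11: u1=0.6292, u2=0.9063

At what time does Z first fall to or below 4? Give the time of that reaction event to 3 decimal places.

t=0.000: R=5 Z=8 E=3
Draw 1: a1=17.000, a2=0.474, a3=2.520, a0=19.994; τ=−ln(0.0499)/19.994=0.150 → t=0.150; u2·a0=0.5050·19.994=10.097 ≤ a1=17.000 → R1 fires; R=4 Z=7 E=5
Draw 2: a1=11.900, a2=0.790, a3=2.205, a0=14.895; τ=−ln(0.0914)/14.895=0.161 → t=0.311; u2·a0=0.3668·14.895=5.463 ≤ a1=11.900 → R1 fires; R=3 Z=6 E=7
Draw 3: a1=7.650, a2=1.106, a3=1.890, a0=10.646; τ=−ln(0.9117)/10.646=0.009 → t=0.319; u2·a0=0.4492·10.646=4.782 ≤ a1=7.650 → R1 fires; R=2 Z=5 E=9
Draw 4: a1=4.250, a2=1.422, a3=1.575, a0=7.247; τ=−ln(0.8951)/7.247=0.015 → t=0.335; u2·a0=0.8269·7.247=5.993; a1+a2=5.672 < 5.993 ≤ a1+…+a3=7.247 → R3 fires; R=2 Z=4 E=10
Draw 5: a1=3.400, a2=1.580, a3=1.260, a0=6.240; τ=−ln(0.9239)/6.240=0.013 → t=0.347; u2·a0=0.9095·6.240=5.675; a1+a2=4.980 < 5.675 ≤ a1+…+a3=6.240 → R3 fires; R=2 Z=3 E=11
Draw 6: a1=2.550, a2=1.738, a3=0.945, a0=5.233; τ=−ln(0.5484)/5.233=0.115 → t=0.462; u2·a0=0.0668·5.233=0.350 ≤ a1=2.550 → R1 fires; R=1 Z=2 E=13
Draw 7: a1=0.850, a2=2.054, a3=0.630, a0=3.534; τ=−ln(0.5000)/3.534=0.196 → t=0.658; u2·a0=0.5321·3.534=1.880; a1=0.850 < 1.880 ≤ a1+a2=2.904 → R2 fires; R=3 Z=2 E=14
Draw 8: a1=2.550, a2=2.212, a3=0.630, a0=5.392; τ=−ln(0.1268)/5.392=0.383 → t=1.041; u2·a0=0.4899·5.392=2.642; a1=2.550 < 2.642 ≤ a1+a2=4.762 → R2 fires; R=5 Z=2 E=15
Draw 9: a1=4.250, a2=2.370, a3=0.630, a0=7.250; τ=−ln(0.5796)/7.250=0.075 → t=1.116; u2·a0=0.3106·7.250=2.252 ≤ a1=4.250 → R1 fires; R=4 Z=1 E=17
Draw 10: a1=1.700, a2=2.686, a3=0.315, a0=4.701; τ=−ln(0.6100)/4.701=0.105 → t=1.222; u2·a0=0.1896·4.701=0.891 ≤ a1=1.700 → R1 fires; R=3 Z=0 E=19
Draw 11: a1=0.000, a2=3.002, a3=0.000, a0=3.002; τ=−ln(0.6292)/3.002=0.154 → t=1.376 > T=1.31: stop.
Z first becomes ≤ 4 when it reaches 4 at the event at t=0.335.

Threshold first reached at t = 0.335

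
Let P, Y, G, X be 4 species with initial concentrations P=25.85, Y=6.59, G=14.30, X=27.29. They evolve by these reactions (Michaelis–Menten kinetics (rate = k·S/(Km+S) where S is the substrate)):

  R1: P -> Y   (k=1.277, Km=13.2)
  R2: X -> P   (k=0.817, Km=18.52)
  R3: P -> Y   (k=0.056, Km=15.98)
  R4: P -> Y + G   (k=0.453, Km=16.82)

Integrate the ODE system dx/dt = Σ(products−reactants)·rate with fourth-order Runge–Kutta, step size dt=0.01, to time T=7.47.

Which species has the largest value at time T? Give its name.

Dominant species at T: X

RK4 with dt=0.01: 747 steps to T=7.47. Trajectory (selected grid times):
t=0.00: P=25.85 Y=6.59 G=14.30 X=27.29
t=0.83: P=25.30 Y=7.54 G=14.53 X=26.89
t=1.66: P=24.75 Y=8.49 G=14.75 X=26.49
t=2.49: P=24.21 Y=9.43 G=14.97 X=26.09
t=3.32: P=23.67 Y=10.36 G=15.20 X=25.69
t=4.15: P=23.14 Y=11.29 G=15.41 X=25.30
t=4.98: P=22.62 Y=12.20 G=15.63 X=24.91
t=5.81: P=22.10 Y=13.11 G=15.85 X=24.52
t=6.64: P=21.58 Y=14.01 G=16.06 X=24.14
t=7.47: P=21.07 Y=14.90 G=16.27 X=23.76
At T=7.47: P=21.07 Y=14.90 G=16.27 X=23.76; the largest is X.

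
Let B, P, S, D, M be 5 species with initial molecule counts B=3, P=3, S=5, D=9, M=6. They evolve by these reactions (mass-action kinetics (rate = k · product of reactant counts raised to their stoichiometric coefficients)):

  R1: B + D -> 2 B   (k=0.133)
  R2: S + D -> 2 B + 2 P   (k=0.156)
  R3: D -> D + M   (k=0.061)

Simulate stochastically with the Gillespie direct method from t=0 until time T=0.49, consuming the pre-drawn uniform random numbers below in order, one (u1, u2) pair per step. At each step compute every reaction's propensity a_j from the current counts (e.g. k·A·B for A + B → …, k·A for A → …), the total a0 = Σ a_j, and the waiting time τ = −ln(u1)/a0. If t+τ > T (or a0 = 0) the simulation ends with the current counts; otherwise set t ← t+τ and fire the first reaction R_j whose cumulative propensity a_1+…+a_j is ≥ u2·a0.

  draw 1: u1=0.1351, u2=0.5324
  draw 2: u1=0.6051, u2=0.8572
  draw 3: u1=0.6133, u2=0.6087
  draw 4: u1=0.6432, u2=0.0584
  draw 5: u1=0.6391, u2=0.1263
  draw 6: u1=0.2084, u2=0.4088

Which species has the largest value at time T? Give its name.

t=0.000: B=3 P=3 S=5 D=9 M=6
Draw 1: a1=3.591, a2=7.020, a3=0.549, a0=11.160; τ=−ln(0.1351)/11.160=0.179 → t=0.179; u2·a0=0.5324·11.160=5.942; a1=3.591 < 5.942 ≤ a1+a2=10.611 → R2 fires; B=5 P=5 S=4 D=8 M=6
Draw 2: a1=5.320, a2=4.992, a3=0.488, a0=10.800; τ=−ln(0.6051)/10.800=0.047 → t=0.226; u2·a0=0.8572·10.800=9.258; a1=5.320 < 9.258 ≤ a1+a2=10.312 → R2 fires; B=7 P=7 S=3 D=7 M=6
Draw 3: a1=6.517, a2=3.276, a3=0.427, a0=10.220; τ=−ln(0.6133)/10.220=0.048 → t=0.274; u2·a0=0.6087·10.220=6.221 ≤ a1=6.517 → R1 fires; B=8 P=7 S=3 D=6 M=6
Draw 4: a1=6.384, a2=2.808, a3=0.366, a0=9.558; τ=−ln(0.6432)/9.558=0.046 → t=0.320; u2·a0=0.0584·9.558=0.558 ≤ a1=6.384 → R1 fires; B=9 P=7 S=3 D=5 M=6
Draw 5: a1=5.985, a2=2.340, a3=0.305, a0=8.630; τ=−ln(0.6391)/8.630=0.052 → t=0.372; u2·a0=0.1263·8.630=1.090 ≤ a1=5.985 → R1 fires; B=10 P=7 S=3 D=4 M=6
Draw 6: a1=5.320, a2=1.872, a3=0.244, a0=7.436; τ=−ln(0.2084)/7.436=0.211 → t=0.583 > T=0.49: stop.
At T=0.49: B=10 P=7 S=3 D=4 M=6; the largest is B.

Dominant species at T: B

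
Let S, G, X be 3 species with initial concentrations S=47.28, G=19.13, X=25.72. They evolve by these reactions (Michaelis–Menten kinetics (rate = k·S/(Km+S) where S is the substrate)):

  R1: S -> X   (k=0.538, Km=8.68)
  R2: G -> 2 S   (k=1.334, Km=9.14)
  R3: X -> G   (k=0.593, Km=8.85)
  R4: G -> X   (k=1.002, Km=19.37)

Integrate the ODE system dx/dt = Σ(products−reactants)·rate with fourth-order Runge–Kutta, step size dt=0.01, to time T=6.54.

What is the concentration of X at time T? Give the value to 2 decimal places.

X at T = 28.78

RK4 with dt=0.01: 654 steps to T=6.54. Trajectory (selected grid times):
t=0.00: S=47.28 G=19.13 X=25.72
t=0.73: S=48.26 G=18.44 X=26.09
t=1.45: S=49.21 G=17.77 X=26.45
t=2.18: S=50.15 G=17.11 X=26.80
t=2.91: S=51.07 G=16.47 X=27.15
t=3.63: S=51.97 G=15.85 X=27.49
t=4.36: S=52.86 G=15.24 X=27.82
t=5.09: S=53.73 G=14.64 X=28.15
t=5.81: S=54.57 G=14.07 X=28.47
t=6.54: S=55.40 G=13.51 X=28.78
Read off X at T=6.54: 28.78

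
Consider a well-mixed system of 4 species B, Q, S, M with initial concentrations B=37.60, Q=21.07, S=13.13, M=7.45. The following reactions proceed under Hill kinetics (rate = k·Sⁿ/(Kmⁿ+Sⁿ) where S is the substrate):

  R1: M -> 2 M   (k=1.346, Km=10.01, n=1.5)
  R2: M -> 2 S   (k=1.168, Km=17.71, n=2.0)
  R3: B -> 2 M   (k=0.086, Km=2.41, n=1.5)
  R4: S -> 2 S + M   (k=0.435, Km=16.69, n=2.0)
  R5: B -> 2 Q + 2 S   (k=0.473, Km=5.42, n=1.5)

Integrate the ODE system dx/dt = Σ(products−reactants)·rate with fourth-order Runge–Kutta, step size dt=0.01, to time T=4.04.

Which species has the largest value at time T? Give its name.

Dominant species at T: B

RK4 with dt=0.01: 404 steps to T=4.04. Trajectory (selected grid times):
t=0.00: B=37.60 Q=21.07 S=13.13 M=7.45
t=0.45: B=37.36 Q=21.47 S=13.77 M=7.76
t=0.90: B=37.12 Q=21.88 S=14.43 M=8.08
t=1.35: B=36.88 Q=22.28 S=15.11 M=8.41
t=1.80: B=36.64 Q=22.68 S=15.80 M=8.75
t=2.24: B=36.41 Q=23.08 S=16.50 M=9.08
t=2.69: B=36.17 Q=23.48 S=17.22 M=9.43
t=3.14: B=35.93 Q=23.88 S=17.97 M=9.78
t=3.59: B=35.69 Q=24.28 S=18.73 M=10.14
t=4.04: B=35.45 Q=24.69 S=19.51 M=10.50
At T=4.04: B=35.45 Q=24.69 S=19.51 M=10.50; the largest is B.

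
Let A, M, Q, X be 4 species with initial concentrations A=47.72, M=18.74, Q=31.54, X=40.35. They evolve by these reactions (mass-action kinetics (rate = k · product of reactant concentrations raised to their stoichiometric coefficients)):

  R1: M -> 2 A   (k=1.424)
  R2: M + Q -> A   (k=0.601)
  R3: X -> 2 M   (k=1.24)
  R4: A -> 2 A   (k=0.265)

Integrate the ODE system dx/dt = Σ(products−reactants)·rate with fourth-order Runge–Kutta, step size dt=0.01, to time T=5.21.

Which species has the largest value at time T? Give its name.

Dominant species at T: A

RK4 with dt=0.01: 521 steps to T=5.21. Trajectory (selected grid times):
t=0.00: A=47.72 M=18.74 Q=31.54 X=40.35
t=0.58: A=113.83 M=18.20 Q=0.34 X=19.66
t=1.16: A=170.16 M=20.86 Q=0.00 X=9.58
t=1.74: A=231.39 M=15.50 Q=0.00 X=4.66
t=2.32: A=292.44 M=9.89 Q=0.00 X=2.27
t=2.89: A=353.80 M=5.89 Q=0.00 X=1.12
t=3.47: A=420.68 M=3.33 Q=0.00 X=0.55
t=4.05: A=495.07 M=1.82 Q=0.00 X=0.27
t=4.63: A=579.76 M=0.97 Q=0.00 X=0.13
t=5.21: A=677.37 M=0.51 Q=0.00 X=0.06
At T=5.21: A=677.37 M=0.51 Q=0.00 X=0.06; the largest is A.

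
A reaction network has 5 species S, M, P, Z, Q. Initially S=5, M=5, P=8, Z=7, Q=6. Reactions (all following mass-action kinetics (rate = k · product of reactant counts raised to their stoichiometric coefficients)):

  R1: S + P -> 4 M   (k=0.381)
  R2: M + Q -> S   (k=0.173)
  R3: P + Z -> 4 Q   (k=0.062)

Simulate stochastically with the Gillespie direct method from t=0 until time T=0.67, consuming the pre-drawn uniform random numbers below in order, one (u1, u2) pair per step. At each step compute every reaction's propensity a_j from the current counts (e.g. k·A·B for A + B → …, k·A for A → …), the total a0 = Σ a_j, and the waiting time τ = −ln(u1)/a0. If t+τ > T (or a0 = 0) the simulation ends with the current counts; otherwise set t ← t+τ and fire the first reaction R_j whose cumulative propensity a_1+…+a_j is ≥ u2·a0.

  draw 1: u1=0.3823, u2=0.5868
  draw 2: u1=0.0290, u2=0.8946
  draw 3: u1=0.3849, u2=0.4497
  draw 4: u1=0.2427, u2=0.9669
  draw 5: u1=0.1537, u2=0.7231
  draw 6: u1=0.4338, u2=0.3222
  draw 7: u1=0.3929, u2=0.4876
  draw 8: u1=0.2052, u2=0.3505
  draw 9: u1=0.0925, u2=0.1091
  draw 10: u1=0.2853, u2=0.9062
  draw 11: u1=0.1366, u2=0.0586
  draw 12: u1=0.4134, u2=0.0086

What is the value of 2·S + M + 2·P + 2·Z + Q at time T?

Value at T = 51

Check how each reaction changes W = 2·S + M + 2·P + 2·Z + Q (weight of products minus weight of reactants):
R1: S + P -> 4 M: (1·4) − (2·1 + 2·1) = 4 − 4 = 0
R2: M + Q -> S: (2·1) − (1·1 + 1·1) = 2 − 2 = 0
R3: P + Z -> 4 Q: (1·4) − (2·1 + 2·1) = 4 − 4 = 0
Every reaction leaves W unchanged, so W is conserved and no simulation is needed: W(T) = W(0) = 2·5 + 5 + 2·8 + 2·7 + 6 = 51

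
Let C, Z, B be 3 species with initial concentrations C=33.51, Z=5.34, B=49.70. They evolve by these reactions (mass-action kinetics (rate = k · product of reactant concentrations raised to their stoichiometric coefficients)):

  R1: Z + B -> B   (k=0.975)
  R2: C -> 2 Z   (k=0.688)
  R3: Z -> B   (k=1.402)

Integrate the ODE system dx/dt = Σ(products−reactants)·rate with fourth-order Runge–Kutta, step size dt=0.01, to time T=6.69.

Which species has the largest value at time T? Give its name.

Dominant species at T: B

RK4 with dt=0.01: 669 steps to T=6.69. Trajectory (selected grid times):
t=0.00: C=33.51 Z=5.34 B=49.70
t=0.74: C=20.14 Z=0.55 B=50.58
t=1.49: C=12.02 Z=0.33 B=51.03
t=2.23: C=7.23 Z=0.20 B=51.30
t=2.97: C=4.34 Z=0.12 B=51.46
t=3.72: C=2.59 Z=0.07 B=51.55
t=4.46: C=1.56 Z=0.04 B=51.61
t=5.20: C=0.94 Z=0.03 B=51.64
t=5.95: C=0.56 Z=0.02 B=51.67
t=6.69: C=0.34 Z=0.01 B=51.68
At T=6.69: C=0.34 Z=0.01 B=51.68; the largest is B.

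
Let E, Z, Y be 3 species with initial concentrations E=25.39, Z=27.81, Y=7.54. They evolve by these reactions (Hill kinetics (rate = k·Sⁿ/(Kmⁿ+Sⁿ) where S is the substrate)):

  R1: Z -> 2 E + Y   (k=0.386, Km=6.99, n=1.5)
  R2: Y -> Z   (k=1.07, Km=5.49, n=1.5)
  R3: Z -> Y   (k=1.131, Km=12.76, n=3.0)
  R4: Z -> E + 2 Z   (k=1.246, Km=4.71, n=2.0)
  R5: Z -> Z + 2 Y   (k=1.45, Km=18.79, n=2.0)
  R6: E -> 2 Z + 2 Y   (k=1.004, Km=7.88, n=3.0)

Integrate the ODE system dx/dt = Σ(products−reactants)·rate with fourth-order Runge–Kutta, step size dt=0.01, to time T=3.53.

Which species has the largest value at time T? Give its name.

Dominant species at T: Z

RK4 with dt=0.01: 353 steps to T=3.53. Trajectory (selected grid times):
t=0.00: E=25.39 Z=27.81 Y=7.54
t=0.39: E=25.75 Z=28.78 Y=9.35
t=0.78: E=26.11 Z=29.77 Y=11.16
t=1.18: E=26.49 Z=30.81 Y=13.01
t=1.57: E=26.85 Z=31.83 Y=14.82
t=1.96: E=27.22 Z=32.87 Y=16.63
t=2.35: E=27.59 Z=33.91 Y=18.46
t=2.75: E=27.97 Z=34.98 Y=20.34
t=3.14: E=28.34 Z=36.03 Y=22.18
t=3.53: E=28.71 Z=37.09 Y=24.03
At T=3.53: E=28.71 Z=37.09 Y=24.03; the largest is Z.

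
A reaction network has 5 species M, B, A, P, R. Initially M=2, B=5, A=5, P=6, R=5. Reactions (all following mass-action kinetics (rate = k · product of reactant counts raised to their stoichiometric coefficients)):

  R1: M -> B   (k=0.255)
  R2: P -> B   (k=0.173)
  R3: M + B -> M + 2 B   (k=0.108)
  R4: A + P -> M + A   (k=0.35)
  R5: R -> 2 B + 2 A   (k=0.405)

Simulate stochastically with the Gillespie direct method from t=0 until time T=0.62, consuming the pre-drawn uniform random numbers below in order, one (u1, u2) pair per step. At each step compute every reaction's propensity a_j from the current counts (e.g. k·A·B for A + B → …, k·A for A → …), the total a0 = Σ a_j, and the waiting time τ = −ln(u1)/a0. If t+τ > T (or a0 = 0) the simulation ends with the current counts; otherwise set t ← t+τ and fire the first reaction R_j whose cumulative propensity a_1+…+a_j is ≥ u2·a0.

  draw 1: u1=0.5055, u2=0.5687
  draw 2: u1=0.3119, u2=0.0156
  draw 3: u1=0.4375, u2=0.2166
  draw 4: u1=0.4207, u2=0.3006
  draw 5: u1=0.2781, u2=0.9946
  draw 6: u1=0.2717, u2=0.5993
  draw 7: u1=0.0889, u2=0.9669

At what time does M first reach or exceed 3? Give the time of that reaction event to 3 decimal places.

Threshold first reached at t = 0.045

t=0.000: M=2 B=5 A=5 P=6 R=5
Draw 1: a1=0.510, a2=1.038, a3=1.080, a4=10.500, a5=2.025, a0=15.153; τ=−ln(0.5055)/15.153=0.045 → t=0.045; u2·a0=0.5687·15.153=8.618; a1+…+a3=2.628 < 8.618 ≤ a1+…+a4=13.128 → R4 fires; M=3 B=5 A=5 P=5 R=5
Draw 2: a1=0.765, a2=0.865, a3=1.620, a4=8.750, a5=2.025, a0=14.025; τ=−ln(0.3119)/14.025=0.083 → t=0.128; u2·a0=0.0156·14.025=0.219 ≤ a1=0.765 → R1 fires; M=2 B=6 A=5 P=5 R=5
Draw 3: a1=0.510, a2=0.865, a3=1.296, a4=8.750, a5=2.025, a0=13.446; τ=−ln(0.4375)/13.446=0.061 → t=0.190; u2·a0=0.2166·13.446=2.912; a1+…+a3=2.671 < 2.912 ≤ a1+…+a4=11.421 → R4 fires; M=3 B=6 A=5 P=4 R=5
Draw 4: a1=0.765, a2=0.692, a3=1.944, a4=7.000, a5=2.025, a0=12.426; τ=−ln(0.4207)/12.426=0.070 → t=0.259; u2·a0=0.3006·12.426=3.735; a1+…+a3=3.401 < 3.735 ≤ a1+…+a4=10.401 → R4 fires; M=4 B=6 A=5 P=3 R=5
Draw 5: a1=1.020, a2=0.519, a3=2.592, a4=5.250, a5=2.025, a0=11.406; τ=−ln(0.2781)/11.406=0.112 → t=0.371; u2·a0=0.9946·11.406=11.344; a1+…+a4=9.381 < 11.344 ≤ a1+…+a5=11.406 → R5 fires; M=4 B=8 A=7 P=3 R=4
Draw 6: a1=1.020, a2=0.519, a3=3.456, a4=7.350, a5=1.620, a0=13.965; τ=−ln(0.2717)/13.965=0.093 → t=0.465; u2·a0=0.5993·13.965=8.369; a1+…+a3=4.995 < 8.369 ≤ a1+…+a4=12.345 → R4 fires; M=5 B=8 A=7 P=2 R=4
Draw 7: a1=1.275, a2=0.346, a3=4.320, a4=4.900, a5=1.620, a0=12.461; τ=−ln(0.0889)/12.461=0.194 → t=0.659 > T=0.62: stop.
M first becomes ≥ 3 when it reaches 3 at the event at t=0.045.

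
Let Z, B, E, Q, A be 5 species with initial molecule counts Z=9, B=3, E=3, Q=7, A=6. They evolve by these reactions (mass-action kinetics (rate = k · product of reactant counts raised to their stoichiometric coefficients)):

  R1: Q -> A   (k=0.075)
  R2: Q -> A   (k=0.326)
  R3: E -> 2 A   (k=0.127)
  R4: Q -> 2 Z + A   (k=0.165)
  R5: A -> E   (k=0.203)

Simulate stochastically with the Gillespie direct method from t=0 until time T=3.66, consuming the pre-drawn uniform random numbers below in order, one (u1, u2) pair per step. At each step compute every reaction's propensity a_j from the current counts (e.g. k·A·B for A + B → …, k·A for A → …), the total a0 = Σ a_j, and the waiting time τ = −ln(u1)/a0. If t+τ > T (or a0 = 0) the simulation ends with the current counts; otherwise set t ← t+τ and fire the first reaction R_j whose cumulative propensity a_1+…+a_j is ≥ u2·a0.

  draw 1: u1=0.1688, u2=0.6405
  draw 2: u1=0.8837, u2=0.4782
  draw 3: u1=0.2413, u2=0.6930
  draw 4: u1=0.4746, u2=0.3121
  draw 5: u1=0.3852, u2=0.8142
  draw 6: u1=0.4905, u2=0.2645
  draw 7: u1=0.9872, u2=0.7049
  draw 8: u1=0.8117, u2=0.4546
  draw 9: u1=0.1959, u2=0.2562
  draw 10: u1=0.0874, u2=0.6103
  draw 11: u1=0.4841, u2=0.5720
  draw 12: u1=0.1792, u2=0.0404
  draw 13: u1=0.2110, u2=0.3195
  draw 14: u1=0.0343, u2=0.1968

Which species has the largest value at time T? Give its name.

t=0.000: Z=9 B=3 E=3 Q=7 A=6
Draw 1: a1=0.525, a2=2.282, a3=0.381, a4=1.155, a5=1.218, a0=5.561; τ=−ln(0.1688)/5.561=0.320 → t=0.320; u2·a0=0.6405·5.561=3.562; a1+…+a3=3.188 < 3.562 ≤ a1+…+a4=4.343 → R4 fires; Z=11 B=3 E=3 Q=6 A=7
Draw 2: a1=0.450, a2=1.956, a3=0.381, a4=0.990, a5=1.421, a0=5.198; τ=−ln(0.8837)/5.198=0.024 → t=0.344; u2·a0=0.4782·5.198=2.486; a1+a2=2.406 < 2.486 ≤ a1+…+a3=2.787 → R3 fires; Z=11 B=3 E=2 Q=6 A=9
Draw 3: a1=0.450, a2=1.956, a3=0.254, a4=0.990, a5=1.827, a0=5.477; τ=−ln(0.2413)/5.477=0.260 → t=0.603; u2·a0=0.6930·5.477=3.796; a1+…+a4=3.650 < 3.796 ≤ a1+…+a5=5.477 → R5 fires; Z=11 B=3 E=3 Q=6 A=8
Draw 4: a1=0.450, a2=1.956, a3=0.381, a4=0.990, a5=1.624, a0=5.401; τ=−ln(0.4746)/5.401=0.138 → t=0.741; u2·a0=0.3121·5.401=1.686; a1=0.450 < 1.686 ≤ a1+a2=2.406 → R2 fires; Z=11 B=3 E=3 Q=5 A=9
Draw 5: a1=0.375, a2=1.630, a3=0.381, a4=0.825, a5=1.827, a0=5.038; τ=−ln(0.3852)/5.038=0.189 → t=0.931; u2·a0=0.8142·5.038=4.102; a1+…+a4=3.211 < 4.102 ≤ a1+…+a5=5.038 → R5 fires; Z=11 B=3 E=4 Q=5 A=8
Draw 6: a1=0.375, a2=1.630, a3=0.508, a4=0.825, a5=1.624, a0=4.962; τ=−ln(0.4905)/4.962=0.144 → t=1.074; u2·a0=0.2645·4.962=1.312; a1=0.375 < 1.312 ≤ a1+a2=2.005 → R2 fires; Z=11 B=3 E=4 Q=4 A=9
Draw 7: a1=0.300, a2=1.304, a3=0.508, a4=0.660, a5=1.827, a0=4.599; τ=−ln(0.9872)/4.599=0.003 → t=1.077; u2·a0=0.7049·4.599=3.242; a1+…+a4=2.772 < 3.242 ≤ a1+…+a5=4.599 → R5 fires; Z=11 B=3 E=5 Q=4 A=8
Draw 8: a1=0.300, a2=1.304, a3=0.635, a4=0.660, a5=1.624, a0=4.523; τ=−ln(0.8117)/4.523=0.046 → t=1.123; u2·a0=0.4546·4.523=2.056; a1+a2=1.604 < 2.056 ≤ a1+…+a3=2.239 → R3 fires; Z=11 B=3 E=4 Q=4 A=10
Draw 9: a1=0.300, a2=1.304, a3=0.508, a4=0.660, a5=2.030, a0=4.802; τ=−ln(0.1959)/4.802=0.339 → t=1.463; u2·a0=0.2562·4.802=1.230; a1=0.300 < 1.230 ≤ a1+a2=1.604 → R2 fires; Z=11 B=3 E=4 Q=3 A=11
Draw 10: a1=0.225, a2=0.978, a3=0.508, a4=0.495, a5=2.233, a0=4.439; τ=−ln(0.0874)/4.439=0.549 → t=2.012; u2·a0=0.6103·4.439=2.709; a1+…+a4=2.206 < 2.709 ≤ a1+…+a5=4.439 → R5 fires; Z=11 B=3 E=5 Q=3 A=10
Draw 11: a1=0.225, a2=0.978, a3=0.635, a4=0.495, a5=2.030, a0=4.363; τ=−ln(0.4841)/4.363=0.166 → t=2.178; u2·a0=0.5720·4.363=2.496; a1+…+a4=2.333 < 2.496 ≤ a1+…+a5=4.363 → R5 fires; Z=11 B=3 E=6 Q=3 A=9
Draw 12: a1=0.225, a2=0.978, a3=0.762, a4=0.495, a5=1.827, a0=4.287; τ=−ln(0.1792)/4.287=0.401 → t=2.579; u2·a0=0.0404·4.287=0.173 ≤ a1=0.225 → R1 fires; Z=11 B=3 E=6 Q=2 A=10
Draw 13: a1=0.150, a2=0.652, a3=0.762, a4=0.330, a5=2.030, a0=3.924; τ=−ln(0.2110)/3.924=0.397 → t=2.975; u2·a0=0.3195·3.924=1.254; a1+a2=0.802 < 1.254 ≤ a1+…+a3=1.564 → R3 fires; Z=11 B=3 E=5 Q=2 A=12
Draw 14: a1=0.150, a2=0.652, a3=0.635, a4=0.330, a5=2.436, a0=4.203; τ=−ln(0.0343)/4.203=0.802 → t=3.778 > T=3.66: stop.
At T=3.66: Z=11 B=3 E=5 Q=2 A=12; the largest is A.

Dominant species at T: A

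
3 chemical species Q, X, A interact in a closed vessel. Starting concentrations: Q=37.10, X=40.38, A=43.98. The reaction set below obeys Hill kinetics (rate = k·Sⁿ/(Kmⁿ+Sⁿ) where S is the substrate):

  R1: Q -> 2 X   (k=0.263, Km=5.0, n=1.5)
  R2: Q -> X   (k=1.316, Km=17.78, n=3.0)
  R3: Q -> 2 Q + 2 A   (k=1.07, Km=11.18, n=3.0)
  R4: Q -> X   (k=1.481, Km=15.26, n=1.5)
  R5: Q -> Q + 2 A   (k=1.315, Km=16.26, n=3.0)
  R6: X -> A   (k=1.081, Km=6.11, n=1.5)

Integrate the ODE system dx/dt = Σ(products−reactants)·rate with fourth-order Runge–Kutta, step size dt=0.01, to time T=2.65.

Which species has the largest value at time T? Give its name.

Dominant species at T: A

RK4 with dt=0.01: 265 steps to T=2.65. Trajectory (selected grid times):
t=0.00: Q=37.10 X=40.38 A=43.98
t=0.29: Q=36.65 X=40.91 A=45.58
t=0.59: Q=36.18 X=41.46 A=47.24
t=0.88: Q=35.73 X=41.98 A=48.84
t=1.18: Q=35.27 X=42.52 A=50.48
t=1.47: Q=34.83 X=43.04 A=52.08
t=1.77: Q=34.37 X=43.57 A=53.72
t=2.06: Q=33.94 X=44.09 A=55.31
t=2.36: Q=33.49 X=44.61 A=56.94
t=2.65: Q=33.05 X=45.12 A=58.52
At T=2.65: Q=33.05 X=45.12 A=58.52; the largest is A.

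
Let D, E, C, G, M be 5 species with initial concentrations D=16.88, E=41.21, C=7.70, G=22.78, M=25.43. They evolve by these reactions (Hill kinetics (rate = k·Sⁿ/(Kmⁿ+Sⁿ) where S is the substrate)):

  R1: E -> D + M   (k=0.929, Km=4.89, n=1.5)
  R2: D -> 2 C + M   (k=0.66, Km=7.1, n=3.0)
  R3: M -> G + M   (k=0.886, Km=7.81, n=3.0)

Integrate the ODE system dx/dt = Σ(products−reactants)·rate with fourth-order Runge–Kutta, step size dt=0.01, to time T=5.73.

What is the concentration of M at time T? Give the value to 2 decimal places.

M at T = 34.07

RK4 with dt=0.01: 573 steps to T=5.73. Trajectory (selected grid times):
t=0.00: D=16.88 E=41.21 C=7.70 G=22.78 M=25.43
t=0.64: D=17.06 E=40.64 C=8.49 G=23.33 M=26.39
t=1.27: D=17.23 E=40.08 C=9.26 G=23.88 M=27.34
t=1.91: D=17.41 E=39.51 C=10.05 G=24.43 M=28.31
t=2.55: D=17.58 E=38.94 C=10.85 G=24.99 M=29.27
t=3.18: D=17.75 E=38.38 C=11.63 G=25.54 M=30.23
t=3.82: D=17.92 E=37.81 C=12.42 G=26.09 M=31.19
t=4.46: D=18.09 E=37.24 C=13.22 G=26.65 M=32.16
t=5.09: D=18.26 E=36.68 C=14.00 G=27.20 M=33.11
t=5.73: D=18.42 E=36.12 C=14.80 G=27.76 M=34.07
Read off M at T=5.73: 34.07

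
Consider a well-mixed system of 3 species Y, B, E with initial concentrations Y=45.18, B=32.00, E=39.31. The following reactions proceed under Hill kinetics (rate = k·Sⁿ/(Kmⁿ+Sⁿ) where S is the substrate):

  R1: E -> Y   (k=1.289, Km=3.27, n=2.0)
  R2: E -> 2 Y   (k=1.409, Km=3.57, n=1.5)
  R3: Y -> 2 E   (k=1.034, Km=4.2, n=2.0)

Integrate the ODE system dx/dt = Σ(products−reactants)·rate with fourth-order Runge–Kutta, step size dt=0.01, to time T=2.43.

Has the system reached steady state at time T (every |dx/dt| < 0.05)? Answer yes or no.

RK4 with dt=0.01: 243 steps to T=2.43. Trajectory (selected grid times):
t=0.00: Y=45.18 B=32.00 E=39.31
t=0.27: Y=45.99 B=32.00 E=39.15
t=0.54: Y=46.80 B=32.00 E=38.99
t=0.81: Y=47.61 B=32.00 E=38.82
t=1.08: Y=48.42 B=32.00 E=38.66
t=1.35: Y=49.22 B=32.00 E=38.50
t=1.62: Y=50.03 B=32.00 E=38.34
t=1.89: Y=50.84 B=32.00 E=38.18
t=2.16: Y=51.65 B=32.00 E=38.02
t=2.43: Y=52.46 B=32.00 E=37.86
Rates at T: R1=1.2795, R2=1.3693, R3=1.0274
dx/dt at T (Σ net stoichiometry × rate): Y=+2.9907, B=+0.0000, E=-0.5940
Largest |dx/dt| is |+2.9907| (Y) ≥ 0.05 → not steady.

Steady state at T: no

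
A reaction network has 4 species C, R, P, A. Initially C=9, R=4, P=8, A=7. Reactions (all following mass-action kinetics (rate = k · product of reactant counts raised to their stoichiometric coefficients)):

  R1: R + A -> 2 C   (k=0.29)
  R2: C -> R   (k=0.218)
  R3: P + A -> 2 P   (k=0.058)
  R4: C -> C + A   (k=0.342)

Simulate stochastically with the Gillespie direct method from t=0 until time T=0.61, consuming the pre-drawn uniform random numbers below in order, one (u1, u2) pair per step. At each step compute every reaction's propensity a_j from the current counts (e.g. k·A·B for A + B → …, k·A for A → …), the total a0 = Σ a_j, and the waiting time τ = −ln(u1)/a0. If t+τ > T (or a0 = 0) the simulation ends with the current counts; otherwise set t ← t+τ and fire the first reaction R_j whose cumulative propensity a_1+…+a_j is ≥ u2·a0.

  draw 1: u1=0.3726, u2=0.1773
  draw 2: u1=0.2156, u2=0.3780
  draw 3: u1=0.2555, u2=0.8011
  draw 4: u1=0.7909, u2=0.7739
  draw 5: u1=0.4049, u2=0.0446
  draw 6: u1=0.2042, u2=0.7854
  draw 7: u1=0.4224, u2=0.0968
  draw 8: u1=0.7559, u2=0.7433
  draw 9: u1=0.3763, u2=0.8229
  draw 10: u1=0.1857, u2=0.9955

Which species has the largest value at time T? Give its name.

Dominant species at T: C

t=0.000: C=9 R=4 P=8 A=7
Draw 1: a1=8.120, a2=1.962, a3=3.248, a4=3.078, a0=16.408; τ=−ln(0.3726)/16.408=0.060 → t=0.060; u2·a0=0.1773·16.408=2.909 ≤ a1=8.120 → R1 fires; C=11 R=3 P=8 A=6
Draw 2: a1=5.220, a2=2.398, a3=2.784, a4=3.762, a0=14.164; τ=−ln(0.2156)/14.164=0.108 → t=0.168; u2·a0=0.3780·14.164=5.354; a1=5.220 < 5.354 ≤ a1+a2=7.618 → R2 fires; C=10 R=4 P=8 A=6
Draw 3: a1=6.960, a2=2.180, a3=2.784, a4=3.420, a0=15.344; τ=−ln(0.2555)/15.344=0.089 → t=0.257; u2·a0=0.8011·15.344=12.292; a1+…+a3=11.924 < 12.292 ≤ a1+…+a4=15.344 → R4 fires; C=10 R=4 P=8 A=7
Draw 4: a1=8.120, a2=2.180, a3=3.248, a4=3.420, a0=16.968; τ=−ln(0.7909)/16.968=0.014 → t=0.271; u2·a0=0.7739·16.968=13.132; a1+a2=10.300 < 13.132 ≤ a1+…+a3=13.548 → R3 fires; C=10 R=4 P=9 A=6
Draw 5: a1=6.960, a2=2.180, a3=3.132, a4=3.420, a0=15.692; τ=−ln(0.4049)/15.692=0.058 → t=0.329; u2·a0=0.0446·15.692=0.700 ≤ a1=6.960 → R1 fires; C=12 R=3 P=9 A=5
Draw 6: a1=4.350, a2=2.616, a3=2.610, a4=4.104, a0=13.680; τ=−ln(0.2042)/13.680=0.116 → t=0.445; u2·a0=0.7854·13.680=10.744; a1+…+a3=9.576 < 10.744 ≤ a1+…+a4=13.680 → R4 fires; C=12 R=3 P=9 A=6
Draw 7: a1=5.220, a2=2.616, a3=3.132, a4=4.104, a0=15.072; τ=−ln(0.4224)/15.072=0.057 → t=0.502; u2·a0=0.0968·15.072=1.459 ≤ a1=5.220 → R1 fires; C=14 R=2 P=9 A=5
Draw 8: a1=2.900, a2=3.052, a3=2.610, a4=4.788, a0=13.350; τ=−ln(0.7559)/13.350=0.021 → t=0.523; u2·a0=0.7433·13.350=9.923; a1+…+a3=8.562 < 9.923 ≤ a1+…+a4=13.350 → R4 fires; C=14 R=2 P=9 A=6
Draw 9: a1=3.480, a2=3.052, a3=3.132, a4=4.788, a0=14.452; τ=−ln(0.3763)/14.452=0.068 → t=0.591; u2·a0=0.8229·14.452=11.893; a1+…+a3=9.664 < 11.893 ≤ a1+…+a4=14.452 → R4 fires; C=14 R=2 P=9 A=7
Draw 10: a1=4.060, a2=3.052, a3=3.654, a4=4.788, a0=15.554; τ=−ln(0.1857)/15.554=0.108 → t=0.699 > T=0.61: stop.
At T=0.61: C=14 R=2 P=9 A=7; the largest is C.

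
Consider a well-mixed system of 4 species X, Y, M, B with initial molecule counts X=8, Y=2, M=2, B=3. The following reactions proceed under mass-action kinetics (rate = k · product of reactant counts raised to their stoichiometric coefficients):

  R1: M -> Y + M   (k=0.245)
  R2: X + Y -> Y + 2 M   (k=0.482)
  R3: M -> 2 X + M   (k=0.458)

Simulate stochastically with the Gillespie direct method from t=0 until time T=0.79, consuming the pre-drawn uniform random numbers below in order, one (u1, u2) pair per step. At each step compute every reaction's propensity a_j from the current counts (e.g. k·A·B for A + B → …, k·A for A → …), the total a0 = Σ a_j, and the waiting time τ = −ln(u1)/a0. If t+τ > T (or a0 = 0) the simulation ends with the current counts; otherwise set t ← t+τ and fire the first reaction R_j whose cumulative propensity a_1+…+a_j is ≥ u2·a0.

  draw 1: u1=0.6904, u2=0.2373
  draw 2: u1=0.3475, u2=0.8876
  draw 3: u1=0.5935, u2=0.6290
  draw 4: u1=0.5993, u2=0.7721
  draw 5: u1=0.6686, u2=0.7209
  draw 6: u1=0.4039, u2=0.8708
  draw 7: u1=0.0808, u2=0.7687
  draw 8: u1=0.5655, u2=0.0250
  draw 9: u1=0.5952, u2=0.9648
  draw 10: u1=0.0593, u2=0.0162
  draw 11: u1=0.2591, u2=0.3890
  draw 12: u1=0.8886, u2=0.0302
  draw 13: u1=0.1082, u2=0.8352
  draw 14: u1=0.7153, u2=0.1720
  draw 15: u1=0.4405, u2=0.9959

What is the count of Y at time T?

t=0.000: X=8 Y=2 M=2 B=3
Draw 1: a1=0.490, a2=7.712, a3=0.916, a0=9.118; τ=−ln(0.6904)/9.118=0.041 → t=0.041; u2·a0=0.2373·9.118=2.164; a1=0.490 < 2.164 ≤ a1+a2=8.202 → R2 fires; X=7 Y=2 M=4 B=3
Draw 2: a1=0.980, a2=6.748, a3=1.832, a0=9.560; τ=−ln(0.3475)/9.560=0.111 → t=0.151; u2·a0=0.8876·9.560=8.485; a1+a2=7.728 < 8.485 ≤ a1+…+a3=9.560 → R3 fires; X=9 Y=2 M=4 B=3
Draw 3: a1=0.980, a2=8.676, a3=1.832, a0=11.488; τ=−ln(0.5935)/11.488=0.045 → t=0.197; u2·a0=0.6290·11.488=7.226; a1=0.980 < 7.226 ≤ a1+a2=9.656 → R2 fires; X=8 Y=2 M=6 B=3
Draw 4: a1=1.470, a2=7.712, a3=2.748, a0=11.930; τ=−ln(0.5993)/11.930=0.043 → t=0.240; u2·a0=0.7721·11.930=9.211; a1+a2=9.182 < 9.211 ≤ a1+…+a3=11.930 → R3 fires; X=10 Y=2 M=6 B=3
Draw 5: a1=1.470, a2=9.640, a3=2.748, a0=13.858; τ=−ln(0.6686)/13.858=0.029 → t=0.269; u2·a0=0.7209·13.858=9.990; a1=1.470 < 9.990 ≤ a1+a2=11.110 → R2 fires; X=9 Y=2 M=8 B=3
Draw 6: a1=1.960, a2=8.676, a3=3.664, a0=14.300; τ=−ln(0.4039)/14.300=0.063 → t=0.332; u2·a0=0.8708·14.300=12.452; a1+a2=10.636 < 12.452 ≤ a1+…+a3=14.300 → R3 fires; X=11 Y=2 M=8 B=3
Draw 7: a1=1.960, a2=10.604, a3=3.664, a0=16.228; τ=−ln(0.0808)/16.228=0.155 → t=0.487; u2·a0=0.7687·16.228=12.474; a1=1.960 < 12.474 ≤ a1+a2=12.564 → R2 fires; X=10 Y=2 M=10 B=3
Draw 8: a1=2.450, a2=9.640, a3=4.580, a0=16.670; τ=−ln(0.5655)/16.670=0.034 → t=0.521; u2·a0=0.0250·16.670=0.417 ≤ a1=2.450 → R1 fires; X=10 Y=3 M=10 B=3
Draw 9: a1=2.450, a2=14.460, a3=4.580, a0=21.490; τ=−ln(0.5952)/21.490=0.024 → t=0.545; u2·a0=0.9648·21.490=20.734; a1+a2=16.910 < 20.734 ≤ a1+…+a3=21.490 → R3 fires; X=12 Y=3 M=10 B=3
Draw 10: a1=2.450, a2=17.352, a3=4.580, a0=24.382; τ=−ln(0.0593)/24.382=0.116 → t=0.661; u2·a0=0.0162·24.382=0.395 ≤ a1=2.450 → R1 fires; X=12 Y=4 M=10 B=3
Draw 11: a1=2.450, a2=23.136, a3=4.580, a0=30.166; τ=−ln(0.2591)/30.166=0.045 → t=0.706; u2·a0=0.3890·30.166=11.735; a1=2.450 < 11.735 ≤ a1+a2=25.586 → R2 fires; X=11 Y=4 M=12 B=3
Draw 12: a1=2.940, a2=21.208, a3=5.496, a0=29.644; τ=−ln(0.8886)/29.644=0.004 → t=0.710; u2·a0=0.0302·29.644=0.895 ≤ a1=2.940 → R1 fires; X=11 Y=5 M=12 B=3
Draw 13: a1=2.940, a2=26.510, a3=5.496, a0=34.946; τ=−ln(0.1082)/34.946=0.064 → t=0.774; u2·a0=0.8352·34.946=29.187; a1=2.940 < 29.187 ≤ a1+a2=29.450 → R2 fires; X=10 Y=5 M=14 B=3
Draw 14: a1=3.430, a2=24.100, a3=6.412, a0=33.942; τ=−ln(0.7153)/33.942=0.010 → t=0.783; u2·a0=0.1720·33.942=5.838; a1=3.430 < 5.838 ≤ a1+a2=27.530 → R2 fires; X=9 Y=5 M=16 B=3
Draw 15: a1=3.920, a2=21.690, a3=7.328, a0=32.938; τ=−ln(0.4405)/32.938=0.025 → t=0.808 > T=0.79: stop.
Read off Y at T=0.79: 5

Y at T = 5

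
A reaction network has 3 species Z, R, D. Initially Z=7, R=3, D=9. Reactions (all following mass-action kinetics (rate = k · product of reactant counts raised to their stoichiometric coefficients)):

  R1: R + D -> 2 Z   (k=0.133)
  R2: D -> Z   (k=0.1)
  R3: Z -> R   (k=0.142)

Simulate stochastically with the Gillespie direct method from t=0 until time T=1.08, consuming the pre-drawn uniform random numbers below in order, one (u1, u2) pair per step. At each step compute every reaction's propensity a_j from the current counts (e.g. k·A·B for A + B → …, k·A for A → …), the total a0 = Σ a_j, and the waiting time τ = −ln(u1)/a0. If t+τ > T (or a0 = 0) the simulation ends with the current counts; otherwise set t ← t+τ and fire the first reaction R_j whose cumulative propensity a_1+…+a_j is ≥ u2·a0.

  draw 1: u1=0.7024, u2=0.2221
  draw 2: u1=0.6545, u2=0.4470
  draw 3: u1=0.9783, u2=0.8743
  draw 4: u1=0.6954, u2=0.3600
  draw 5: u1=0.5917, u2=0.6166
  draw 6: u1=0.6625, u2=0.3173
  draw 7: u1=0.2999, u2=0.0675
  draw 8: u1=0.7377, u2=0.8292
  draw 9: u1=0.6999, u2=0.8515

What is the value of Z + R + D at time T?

Value at T = 19

Check how each reaction changes W = Z + R + D (weight of products minus weight of reactants):
R1: R + D -> 2 Z: (1·2) − (1·1 + 1·1) = 2 − 2 = 0
R2: D -> Z: (1·1) − (1·1) = 1 − 1 = 0
R3: Z -> R: (1·1) − (1·1) = 1 − 1 = 0
Every reaction leaves W unchanged, so W is conserved and no simulation is needed: W(T) = W(0) = 7 + 3 + 9 = 19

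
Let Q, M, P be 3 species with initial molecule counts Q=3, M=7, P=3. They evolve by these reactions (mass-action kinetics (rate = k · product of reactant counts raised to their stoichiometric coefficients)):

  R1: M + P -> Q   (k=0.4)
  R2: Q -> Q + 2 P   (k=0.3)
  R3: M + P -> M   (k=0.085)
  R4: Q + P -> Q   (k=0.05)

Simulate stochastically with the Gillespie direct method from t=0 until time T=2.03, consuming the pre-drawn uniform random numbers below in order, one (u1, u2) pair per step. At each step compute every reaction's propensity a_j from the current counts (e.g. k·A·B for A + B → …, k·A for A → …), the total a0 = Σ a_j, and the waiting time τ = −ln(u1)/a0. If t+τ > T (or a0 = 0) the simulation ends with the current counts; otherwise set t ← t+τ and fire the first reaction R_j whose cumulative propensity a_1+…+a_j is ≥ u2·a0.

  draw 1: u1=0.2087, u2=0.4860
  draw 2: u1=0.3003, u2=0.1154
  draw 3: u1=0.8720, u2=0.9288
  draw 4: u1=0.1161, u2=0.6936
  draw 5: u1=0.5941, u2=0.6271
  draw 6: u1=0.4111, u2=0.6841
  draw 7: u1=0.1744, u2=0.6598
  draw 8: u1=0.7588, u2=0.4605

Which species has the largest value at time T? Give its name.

t=0.000: Q=3 M=7 P=3
Draw 1: a1=8.400, a2=0.900, a3=1.785, a4=0.450, a0=11.535; τ=−ln(0.2087)/11.535=0.136 → t=0.136; u2·a0=0.4860·11.535=5.606 ≤ a1=8.400 → R1 fires; Q=4 M=6 P=2
Draw 2: a1=4.800, a2=1.200, a3=1.020, a4=0.400, a0=7.420; τ=−ln(0.3003)/7.420=0.162 → t=0.298; u2·a0=0.1154·7.420=0.856 ≤ a1=4.800 → R1 fires; Q=5 M=5 P=1
Draw 3: a1=2.000, a2=1.500, a3=0.425, a4=0.250, a0=4.175; τ=−ln(0.8720)/4.175=0.033 → t=0.331; u2·a0=0.9288·4.175=3.878; a1+a2=3.500 < 3.878 ≤ a1+…+a3=3.925 → R3 fires; Q=5 M=5 P=0
Draw 4: a1=0.000, a2=1.500, a3=0.000, a4=0.000, a0=1.500; τ=−ln(0.1161)/1.500=1.436 → t=1.766; u2·a0=0.6936·1.500=1.040; a1=0.000 < 1.040 ≤ a1+a2=1.500 → R2 fires; Q=5 M=5 P=2
Draw 5: a1=4.000, a2=1.500, a3=0.850, a4=0.500, a0=6.850; τ=−ln(0.5941)/6.850=0.076 → t=1.842; u2·a0=0.6271·6.850=4.296; a1=4.000 < 4.296 ≤ a1+a2=5.500 → R2 fires; Q=5 M=5 P=4
Draw 6: a1=8.000, a2=1.500, a3=1.700, a4=1.000, a0=12.200; τ=−ln(0.4111)/12.200=0.073 → t=1.915; u2·a0=0.6841·12.200=8.346; a1=8.000 < 8.346 ≤ a1+a2=9.500 → R2 fires; Q=5 M=5 P=6
Draw 7: a1=12.000, a2=1.500, a3=2.550, a4=1.500, a0=17.550; τ=−ln(0.1744)/17.550=0.100 → t=2.015; u2·a0=0.6598·17.550=11.579 ≤ a1=12.000 → R1 fires; Q=6 M=4 P=5
Draw 8: a1=8.000, a2=1.800, a3=1.700, a4=1.500, a0=13.000; τ=−ln(0.7588)/13.000=0.021 → t=2.036 > T=2.03: stop.
At T=2.03: Q=6 M=4 P=5; the largest is Q.

Dominant species at T: Q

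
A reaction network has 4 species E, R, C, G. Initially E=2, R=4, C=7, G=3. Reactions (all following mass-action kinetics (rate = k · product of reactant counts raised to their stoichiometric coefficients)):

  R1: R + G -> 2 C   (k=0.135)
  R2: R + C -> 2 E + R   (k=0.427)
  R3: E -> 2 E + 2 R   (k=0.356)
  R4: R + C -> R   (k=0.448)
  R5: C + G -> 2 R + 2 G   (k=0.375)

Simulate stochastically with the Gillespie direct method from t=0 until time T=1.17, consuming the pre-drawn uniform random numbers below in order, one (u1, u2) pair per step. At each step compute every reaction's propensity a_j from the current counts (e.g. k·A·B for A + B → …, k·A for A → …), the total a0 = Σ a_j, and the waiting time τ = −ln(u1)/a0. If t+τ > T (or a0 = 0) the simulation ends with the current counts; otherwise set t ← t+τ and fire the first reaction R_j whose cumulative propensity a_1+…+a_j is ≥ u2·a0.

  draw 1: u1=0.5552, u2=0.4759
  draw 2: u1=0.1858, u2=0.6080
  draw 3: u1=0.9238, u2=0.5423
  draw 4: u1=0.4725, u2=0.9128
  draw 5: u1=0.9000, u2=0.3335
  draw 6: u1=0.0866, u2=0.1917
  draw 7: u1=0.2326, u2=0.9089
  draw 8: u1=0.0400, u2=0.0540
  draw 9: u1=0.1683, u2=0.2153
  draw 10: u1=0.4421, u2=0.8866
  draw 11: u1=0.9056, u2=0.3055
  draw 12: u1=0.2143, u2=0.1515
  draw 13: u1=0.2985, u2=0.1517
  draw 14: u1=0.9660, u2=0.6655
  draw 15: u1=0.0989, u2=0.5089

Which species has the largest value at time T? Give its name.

Dominant species at T: E

t=0.000: E=2 R=4 C=7 G=3
Draw 1: a1=1.620, a2=11.956, a3=0.712, a4=12.544, a5=7.875, a0=34.707; τ=−ln(0.5552)/34.707=0.017 → t=0.017; u2·a0=0.4759·34.707=16.517; a1+…+a3=14.288 < 16.517 ≤ a1+…+a4=26.832 → R4 fires; E=2 R=4 C=6 G=3
Draw 2: a1=1.620, a2=10.248, a3=0.712, a4=10.752, a5=6.750, a0=30.082; τ=−ln(0.1858)/30.082=0.056 → t=0.073; u2·a0=0.6080·30.082=18.290; a1+…+a3=12.580 < 18.290 ≤ a1+…+a4=23.332 → R4 fires; E=2 R=4 C=5 G=3
Draw 3: a1=1.620, a2=8.540, a3=0.712, a4=8.960, a5=5.625, a0=25.457; τ=−ln(0.9238)/25.457=0.003 → t=0.076; u2·a0=0.5423·25.457=13.805; a1+…+a3=10.872 < 13.805 ≤ a1+…+a4=19.832 → R4 fires; E=2 R=4 C=4 G=3
Draw 4: a1=1.620, a2=6.832, a3=0.712, a4=7.168, a5=4.500, a0=20.832; τ=−ln(0.4725)/20.832=0.036 → t=0.112; u2·a0=0.9128·20.832=19.015; a1+…+a4=16.332 < 19.015 ≤ a1+…+a5=20.832 → R5 fires; E=2 R=6 C=3 G=4
Draw 5: a1=3.240, a2=7.686, a3=0.712, a4=8.064, a5=4.500, a0=24.202; τ=−ln(0.9000)/24.202=0.004 → t=0.116; u2·a0=0.3335·24.202=8.071; a1=3.240 < 8.071 ≤ a1+a2=10.926 → R2 fires; E=4 R=6 C=2 G=4
Draw 6: a1=3.240, a2=5.124, a3=1.424, a4=5.376, a5=3.000, a0=18.164; τ=−ln(0.0866)/18.164=0.135 → t=0.251; u2·a0=0.1917·18.164=3.482; a1=3.240 < 3.482 ≤ a1+a2=8.364 → R2 fires; E=6 R=6 C=1 G=4
Draw 7: a1=3.240, a2=2.562, a3=2.136, a4=2.688, a5=1.500, a0=12.126; τ=−ln(0.2326)/12.126=0.120 → t=0.371; u2·a0=0.9089·12.126=11.021; a1+…+a4=10.626 < 11.021 ≤ a1+…+a5=12.126 → R5 fires; E=6 R=8 C=0 G=5
Draw 8: a1=5.400, a2=0.000, a3=2.136, a4=0.000, a5=0.000, a0=7.536; τ=−ln(0.0400)/7.536=0.427 → t=0.798; u2·a0=0.0540·7.536=0.407 ≤ a1=5.400 → R1 fires; E=6 R=7 C=2 G=4
Draw 9: a1=3.780, a2=5.978, a3=2.136, a4=6.272, a5=3.000, a0=21.166; τ=−ln(0.1683)/21.166=0.084 → t=0.883; u2·a0=0.2153·21.166=4.557; a1=3.780 < 4.557 ≤ a1+a2=9.758 → R2 fires; E=8 R=7 C=1 G=4
Draw 10: a1=3.780, a2=2.989, a3=2.848, a4=3.136, a5=1.500, a0=14.253; τ=−ln(0.4421)/14.253=0.057 → t=0.940; u2·a0=0.8866·14.253=12.637; a1+…+a3=9.617 < 12.637 ≤ a1+…+a4=12.753 → R4 fires; E=8 R=7 C=0 G=4
Draw 11: a1=3.780, a2=0.000, a3=2.848, a4=0.000, a5=0.000, a0=6.628; τ=−ln(0.9056)/6.628=0.015 → t=0.955; u2·a0=0.3055·6.628=2.025 ≤ a1=3.780 → R1 fires; E=8 R=6 C=2 G=3
Draw 12: a1=2.430, a2=5.124, a3=2.848, a4=5.376, a5=2.250, a0=18.028; τ=−ln(0.2143)/18.028=0.085 → t=1.040; u2·a0=0.1515·18.028=2.731; a1=2.430 < 2.731 ≤ a1+a2=7.554 → R2 fires; E=10 R=6 C=1 G=3
Draw 13: a1=2.430, a2=2.562, a3=3.560, a4=2.688, a5=1.125, a0=12.365; τ=−ln(0.2985)/12.365=0.098 → t=1.138; u2·a0=0.1517·12.365=1.876 ≤ a1=2.430 → R1 fires; E=10 R=5 C=3 G=2
Draw 14: a1=1.350, a2=6.405, a3=3.560, a4=6.720, a5=2.250, a0=20.285; τ=−ln(0.9660)/20.285=0.002 → t=1.140; u2·a0=0.6655·20.285=13.500; a1+…+a3=11.315 < 13.500 ≤ a1+…+a4=18.035 → R4 fires; E=10 R=5 C=2 G=2
Draw 15: a1=1.350, a2=4.270, a3=3.560, a4=4.480, a5=1.500, a0=15.160; τ=−ln(0.0989)/15.160=0.153 → t=1.292 > T=1.17: stop.
At T=1.17: E=10 R=5 C=2 G=2; the largest is E.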